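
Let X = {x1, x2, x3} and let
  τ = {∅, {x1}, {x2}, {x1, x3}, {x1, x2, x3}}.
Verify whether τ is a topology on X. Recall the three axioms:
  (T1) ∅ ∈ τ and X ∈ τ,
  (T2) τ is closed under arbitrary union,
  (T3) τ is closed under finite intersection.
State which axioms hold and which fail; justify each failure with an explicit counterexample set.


τ is NOT a topology on X.

Axiom (T1): ∅ ∈ τ? Yes; X ∈ τ? Yes.
Axiom (T2/T3): check pairwise unions and intersections of members of τ.
Counterexample for (T2): {x1} ∪ {x2} = {x1, x2} ∉ τ. Therefore τ is NOT a topology.


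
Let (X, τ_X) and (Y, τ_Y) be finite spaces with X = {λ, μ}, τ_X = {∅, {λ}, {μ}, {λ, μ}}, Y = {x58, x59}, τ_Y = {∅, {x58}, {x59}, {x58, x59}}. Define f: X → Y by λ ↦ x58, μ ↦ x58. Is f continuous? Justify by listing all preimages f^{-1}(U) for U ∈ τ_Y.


f IS continuous.

Compute f^{-1}(U) for each U ∈ τ_Y:
  U = ∅: f^{-1}(U) = ∅ ∈ τ_X ✓.
  U = {x58}: f^{-1}(U) = {λ, μ} ∈ τ_X ✓.
  U = {x59}: f^{-1}(U) = ∅ ∈ τ_X ✓.
  U = {x58, x59}: f^{-1}(U) = {λ, μ} ∈ τ_X ✓.
Every preimage lies in τ_X, so f IS continuous.


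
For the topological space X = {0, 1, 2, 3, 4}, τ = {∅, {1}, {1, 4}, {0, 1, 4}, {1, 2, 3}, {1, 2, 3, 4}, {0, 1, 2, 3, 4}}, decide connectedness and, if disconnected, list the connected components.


(X, τ) is connected.

Find clopen sets (U ∈ τ with X ∖ U ∈ τ):
  U = ∅, X ∖ U = {0, 1, 2, 3, 4} — both open, so U is clopen.
  U = {0, 1, 2, 3, 4}, X ∖ U = ∅ — both open, so U is clopen.
Only trivial clopens (∅ and X) exist, so (X, τ) is connected.
Compute connected components by grouping points that agree on all clopens:
  component: {0, 1, 2, 3, 4}


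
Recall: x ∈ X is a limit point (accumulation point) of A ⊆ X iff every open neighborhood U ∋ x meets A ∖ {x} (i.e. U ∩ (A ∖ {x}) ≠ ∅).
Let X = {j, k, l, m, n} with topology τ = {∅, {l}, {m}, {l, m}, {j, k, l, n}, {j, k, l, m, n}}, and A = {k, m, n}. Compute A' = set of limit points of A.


A' = {j, k, n}

For each x ∈ X, list the open sets U ∈ τ with x ∈ U, then check whether U ∩ (A ∖ {x}) ≠ ∅ for every such U.
  x = j: opens ∋ x are {j, k, l, n}, {j, k, l, m, n}; each meets A ∖ {j}, so x IS a limit point.
  x = k: opens ∋ x are {j, k, l, n}, {j, k, l, m, n}; each meets A ∖ {k}, so x IS a limit point.
  x = l: open {l} ∋ x has {l} ∩ (A ∖ {l}) = ∅, so x is NOT a limit point.
  x = m: open {m} ∋ x has {m} ∩ (A ∖ {m}) = ∅, so x is NOT a limit point.
  x = n: opens ∋ x are {j, k, l, n}, {j, k, l, m, n}; each meets A ∖ {n}, so x IS a limit point.
Collecting: A' = {j, k, n}.


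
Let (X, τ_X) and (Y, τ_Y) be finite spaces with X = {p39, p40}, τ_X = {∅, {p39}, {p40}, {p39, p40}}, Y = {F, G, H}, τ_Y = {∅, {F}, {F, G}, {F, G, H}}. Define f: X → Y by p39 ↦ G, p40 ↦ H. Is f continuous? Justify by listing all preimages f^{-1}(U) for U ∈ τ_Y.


f IS continuous.

Compute f^{-1}(U) for each U ∈ τ_Y:
  U = ∅: f^{-1}(U) = ∅ ∈ τ_X ✓.
  U = {F}: f^{-1}(U) = ∅ ∈ τ_X ✓.
  U = {F, G}: f^{-1}(U) = {p39} ∈ τ_X ✓.
  U = {F, G, H}: f^{-1}(U) = {p39, p40} ∈ τ_X ✓.
Every preimage lies in τ_X, so f IS continuous.


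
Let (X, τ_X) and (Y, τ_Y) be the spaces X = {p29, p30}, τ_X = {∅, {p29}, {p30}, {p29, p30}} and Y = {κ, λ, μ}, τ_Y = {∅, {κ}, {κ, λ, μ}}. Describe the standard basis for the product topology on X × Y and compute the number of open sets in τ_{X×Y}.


Basis B = {∅ × ∅, {p29} × {κ}, {p30} × {κ}, {p29, p30} × {κ}, {p29} × {κ, λ, μ}, {p30} × {κ, λ, μ}, {p29, p30} × {κ, λ, μ}}; |τ_{X×Y}| = 9.

Enumerate products U × V with U ∈ τ_X, V ∈ τ_Y (deduplicated):
  ∅ × ∅ = {} (∅)
  {p29} × {κ} = {(p29,κ)}
  {p30} × {κ} = {(p30,κ)}
  {p29, p30} × {κ} = {(p29,κ), (p30,κ)}
  {p29} × {κ, λ, μ} = {(p29,κ), (p29,λ), (p29,μ)}
  {p30} × {κ, λ, μ} = {(p30,κ), (p30,λ), (p30,μ)}
  {p29, p30} × {κ, λ, μ} = {(p29,κ), (p29,λ), (p29,μ), (p30,κ), (p30,λ), (p30,μ)}
These 7 distinct sets form the basis B.
Close under arbitrary unions to get τ_{X×Y}; counting gives |τ_{X×Y}| = 9.


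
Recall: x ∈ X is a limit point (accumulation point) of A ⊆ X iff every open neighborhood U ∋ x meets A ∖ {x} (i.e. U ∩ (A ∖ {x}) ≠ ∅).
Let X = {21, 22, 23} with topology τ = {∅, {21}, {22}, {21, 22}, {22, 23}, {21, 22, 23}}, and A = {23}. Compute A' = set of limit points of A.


A' = ∅

For each x ∈ X, list the open sets U ∈ τ with x ∈ U, then check whether U ∩ (A ∖ {x}) ≠ ∅ for every such U.
  x = 21: open {21} ∋ x has {21} ∩ (A ∖ {21}) = ∅, so x is NOT a limit point.
  x = 22: open {22} ∋ x has {22} ∩ (A ∖ {22}) = ∅, so x is NOT a limit point.
  x = 23: open {22, 23} ∋ x has {22, 23} ∩ (A ∖ {23}) = ∅, so x is NOT a limit point.
Collecting: A' = ∅.


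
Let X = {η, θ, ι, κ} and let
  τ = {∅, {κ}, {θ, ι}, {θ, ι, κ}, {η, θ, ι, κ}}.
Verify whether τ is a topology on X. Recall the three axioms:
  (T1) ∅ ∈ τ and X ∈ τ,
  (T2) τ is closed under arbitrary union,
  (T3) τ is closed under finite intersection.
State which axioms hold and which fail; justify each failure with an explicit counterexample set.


τ IS a topology on X.

Axiom (T1): ∅ ∈ τ? Yes; X ∈ τ? Yes.
Axiom (T2/T3): check pairwise unions and intersections of members of τ.
All pairwise intersections and unions checked — each lies in τ. Therefore τ satisfies (T1), (T2), (T3): it IS a topology on X.


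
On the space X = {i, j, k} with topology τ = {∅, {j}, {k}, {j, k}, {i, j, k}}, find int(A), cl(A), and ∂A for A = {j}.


int(A) = {j}, cl(A) = {i, j}, ∂A = {i}.

Closed sets in (X, τ) are complements of opens:
  closed(X, τ) = {∅, {i}, {i, j}, {i, k}, {i, j, k}}.
int(A) = ⋃ {U ∈ τ : U ⊆ A}. Opens contained in A: ∅, {j}.
Taking the union of these: int(A) = {j}.
cl(A) = ⋂ {C closed : A ⊆ C}. Closed sets containing A: {i, j}, {i, j, k}.
Intersecting these: cl(A) = {i, j}.
∂A = cl(A) ∖ int(A) = {i, j} ∖ {j} = {i}.


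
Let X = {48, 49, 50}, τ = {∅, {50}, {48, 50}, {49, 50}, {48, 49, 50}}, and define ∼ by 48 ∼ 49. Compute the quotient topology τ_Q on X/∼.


X/∼ = {[48=49], [50]}; |τ_Q| = 3.

Equivalence classes: [48=49], [50].
Quotient map π: X → X/∼ sends 48 ↦ [48=49], 49 ↦ [48=49], 50 ↦ [50].
For each subset V ⊆ X/∼, compute π^{-1}(V) ⊆ X and check whether π^{-1}(V) ∈ τ. V is open in τ_Q iff π^{-1}(V) ∈ τ.
  V = {}: π^{-1}(V) = ∅ ∈ τ ✓.
  V = {[48=49]}: π^{-1}(V) = {48, 49} ∉ τ ✗.
  V = {[50]}: π^{-1}(V) = {50} ∈ τ ✓.
  V = {[48=49], [50]}: π^{-1}(V) = {48, 49, 50} ∈ τ ✓.
Open sets in the quotient: τ_Q = {{}, {[50]}, {[48=49], [50]}} (3 elements).


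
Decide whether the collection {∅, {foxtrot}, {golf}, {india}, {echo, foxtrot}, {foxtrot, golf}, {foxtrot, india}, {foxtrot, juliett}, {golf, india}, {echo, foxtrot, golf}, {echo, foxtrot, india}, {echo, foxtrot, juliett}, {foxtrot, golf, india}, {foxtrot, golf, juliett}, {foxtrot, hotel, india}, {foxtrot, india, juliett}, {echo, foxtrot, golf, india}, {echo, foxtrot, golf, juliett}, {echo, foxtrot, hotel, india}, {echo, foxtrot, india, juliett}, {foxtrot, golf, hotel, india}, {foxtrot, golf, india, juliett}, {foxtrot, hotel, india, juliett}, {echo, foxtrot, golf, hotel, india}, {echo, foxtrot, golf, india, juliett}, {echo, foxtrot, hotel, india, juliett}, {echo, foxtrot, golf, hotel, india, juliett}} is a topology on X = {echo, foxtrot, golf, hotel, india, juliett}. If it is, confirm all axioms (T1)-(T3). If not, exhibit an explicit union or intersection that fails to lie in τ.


τ is NOT a topology on X.

Axiom (T1): ∅ ∈ τ? Yes; X ∈ τ? Yes.
Axiom (T2/T3): check pairwise unions and intersections of members of τ.
Counterexample for (T2): {golf} ∪ {foxtrot, hotel, india, juliett} = {foxtrot, golf, hotel, india, juliett} ∉ τ. Therefore τ is NOT a topology.


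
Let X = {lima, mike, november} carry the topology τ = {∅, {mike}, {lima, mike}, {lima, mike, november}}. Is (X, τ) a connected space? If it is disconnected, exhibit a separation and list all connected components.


(X, τ) is connected.

Find clopen sets (U ∈ τ with X ∖ U ∈ τ):
  U = ∅, X ∖ U = {lima, mike, november} — both open, so U is clopen.
  U = {lima, mike, november}, X ∖ U = ∅ — both open, so U is clopen.
Only trivial clopens (∅ and X) exist, so (X, τ) is connected.
Compute connected components by grouping points that agree on all clopens:
  component: {lima, mike, november}


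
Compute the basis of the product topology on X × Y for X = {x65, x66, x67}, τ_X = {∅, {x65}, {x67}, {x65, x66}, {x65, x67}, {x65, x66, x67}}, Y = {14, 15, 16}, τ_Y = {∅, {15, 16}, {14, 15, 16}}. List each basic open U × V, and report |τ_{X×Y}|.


Basis B = {∅ × ∅, {x65} × {15, 16}, {x67} × {15, 16}, {x65} × {14, 15, 16}, {x67} × {14, 15, 16}, {x65, x66} × {15, 16}, {x65, x67} × {15, 16}, {x65, x66} × {14, 15, 16}, {x65, x67} × {14, 15, 16}, {x65, x66, x67} × {15, 16}, {x65, x66, x67} × {14, 15, 16}}; |τ_{X×Y}| = 18.

Enumerate products U × V with U ∈ τ_X, V ∈ τ_Y (deduplicated):
  ∅ × ∅ = {} (∅)
  {x65} × {15, 16} = {(x65,15), (x65,16)}
  {x67} × {15, 16} = {(x67,15), (x67,16)}
  {x65} × {14, 15, 16} = {(x65,14), (x65,15), (x65,16)}
  {x67} × {14, 15, 16} = {(x67,14), (x67,15), (x67,16)}
  {x65, x66} × {15, 16} = {(x65,15), (x65,16), (x66,15), (x66,16)}
  {x65, x67} × {15, 16} = {(x65,15), (x65,16), (x67,15), (x67,16)}
  {x65, x66} × {14, 15, 16} = {(x65,14), (x65,15), (x65,16), (x66,14), (x66,15), (x66,16)}
  {x65, x67} × {14, 15, 16} = {(x65,14), (x65,15), (x65,16), (x67,14), (x67,15), (x67,16)}
  {x65, x66, x67} × {15, 16} = {(x65,15), (x65,16), (x66,15), (x66,16), (x67,15), (x67,16)}
  {x65, x66, x67} × {14, 15, 16} = {(x65,14), (x65,15), (x65,16), (x66,14), (x66,15), (x66,16), (x67,14), (x67,15), (x67,16)}
These 11 distinct sets form the basis B.
Close under arbitrary unions to get τ_{X×Y}; counting gives |τ_{X×Y}| = 18.


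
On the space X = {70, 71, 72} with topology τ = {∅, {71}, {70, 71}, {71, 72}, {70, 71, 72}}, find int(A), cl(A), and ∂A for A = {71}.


int(A) = {71}, cl(A) = {70, 71, 72}, ∂A = {70, 72}.

Closed sets in (X, τ) are complements of opens:
  closed(X, τ) = {∅, {70}, {72}, {70, 72}, {70, 71, 72}}.
int(A) = ⋃ {U ∈ τ : U ⊆ A}. Opens contained in A: ∅, {71}.
Taking the union of these: int(A) = {71}.
cl(A) = ⋂ {C closed : A ⊆ C}. Closed sets containing A: {70, 71, 72}.
Intersecting these: cl(A) = {70, 71, 72}.
∂A = cl(A) ∖ int(A) = {70, 71, 72} ∖ {71} = {70, 72}.


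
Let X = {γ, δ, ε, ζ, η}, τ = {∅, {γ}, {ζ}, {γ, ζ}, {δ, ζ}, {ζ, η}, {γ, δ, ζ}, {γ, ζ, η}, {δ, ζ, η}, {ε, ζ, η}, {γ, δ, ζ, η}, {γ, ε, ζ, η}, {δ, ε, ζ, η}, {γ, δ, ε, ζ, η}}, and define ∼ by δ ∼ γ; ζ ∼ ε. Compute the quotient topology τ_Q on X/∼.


X/∼ = {[γ=δ], [ε=ζ], [η]}; |τ_Q| = 3.

Equivalence classes: [γ=δ], [ε=ζ], [η].
Quotient map π: X → X/∼ sends γ ↦ [γ=δ], δ ↦ [γ=δ], ε ↦ [ε=ζ], ζ ↦ [ε=ζ], η ↦ [η].
For each subset V ⊆ X/∼, compute π^{-1}(V) ⊆ X and check whether π^{-1}(V) ∈ τ. V is open in τ_Q iff π^{-1}(V) ∈ τ.
  V = {}: π^{-1}(V) = ∅ ∈ τ ✓.
  V = {[γ=δ]}: π^{-1}(V) = {γ, δ} ∉ τ ✗.
  V = {[ε=ζ]}: π^{-1}(V) = {ε, ζ} ∉ τ ✗.
  V = {[γ=δ], [ε=ζ]}: π^{-1}(V) = {γ, δ, ε, ζ} ∉ τ ✗.
  V = {[η]}: π^{-1}(V) = {η} ∉ τ ✗.
  V = {[γ=δ], [η]}: π^{-1}(V) = {γ, δ, η} ∉ τ ✗.
  V = {[ε=ζ], [η]}: π^{-1}(V) = {ε, ζ, η} ∈ τ ✓.
  V = {[γ=δ], [ε=ζ], [η]}: π^{-1}(V) = {γ, δ, ε, ζ, η} ∈ τ ✓.
Open sets in the quotient: τ_Q = {{}, {[ε=ζ], [η]}, {[γ=δ], [ε=ζ], [η]}} (3 elements).


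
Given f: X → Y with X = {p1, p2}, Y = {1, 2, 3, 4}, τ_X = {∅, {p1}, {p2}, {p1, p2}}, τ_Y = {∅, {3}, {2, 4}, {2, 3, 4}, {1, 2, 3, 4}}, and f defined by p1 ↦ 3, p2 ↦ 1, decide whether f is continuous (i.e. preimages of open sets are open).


f IS continuous.

Compute f^{-1}(U) for each U ∈ τ_Y:
  U = ∅: f^{-1}(U) = ∅ ∈ τ_X ✓.
  U = {3}: f^{-1}(U) = {p1} ∈ τ_X ✓.
  U = {2, 4}: f^{-1}(U) = ∅ ∈ τ_X ✓.
  U = {2, 3, 4}: f^{-1}(U) = {p1} ∈ τ_X ✓.
  U = {1, 2, 3, 4}: f^{-1}(U) = {p1, p2} ∈ τ_X ✓.
Every preimage lies in τ_X, so f IS continuous.


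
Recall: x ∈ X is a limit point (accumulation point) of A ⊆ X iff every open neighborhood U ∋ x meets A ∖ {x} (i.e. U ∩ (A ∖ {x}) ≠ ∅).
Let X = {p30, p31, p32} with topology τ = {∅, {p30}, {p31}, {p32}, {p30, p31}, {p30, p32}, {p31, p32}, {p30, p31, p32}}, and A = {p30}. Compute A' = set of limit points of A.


A' = ∅

For each x ∈ X, list the open sets U ∈ τ with x ∈ U, then check whether U ∩ (A ∖ {x}) ≠ ∅ for every such U.
  x = p30: open {p30} ∋ x has {p30} ∩ (A ∖ {p30}) = ∅, so x is NOT a limit point.
  x = p31: open {p31} ∋ x has {p31} ∩ (A ∖ {p31}) = ∅, so x is NOT a limit point.
  x = p32: open {p32} ∋ x has {p32} ∩ (A ∖ {p32}) = ∅, so x is NOT a limit point.
Collecting: A' = ∅.


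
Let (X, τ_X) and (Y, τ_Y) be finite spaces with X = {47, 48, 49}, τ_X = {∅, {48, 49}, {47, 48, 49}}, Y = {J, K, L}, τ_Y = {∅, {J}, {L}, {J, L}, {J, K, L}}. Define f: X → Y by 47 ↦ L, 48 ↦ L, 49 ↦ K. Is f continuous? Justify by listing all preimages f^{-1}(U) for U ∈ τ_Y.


f is NOT continuous.

Compute f^{-1}(U) for each U ∈ τ_Y:
  U = ∅: f^{-1}(U) = ∅ ∈ τ_X ✓.
  U = {J}: f^{-1}(U) = ∅ ∈ τ_X ✓.
  U = {L}: f^{-1}(U) = {47, 48} ∉ τ_X ✗.
  U = {J, L}: f^{-1}(U) = {47, 48} ∉ τ_X ✗.
  U = {J, K, L}: f^{-1}(U) = {47, 48, 49} ∈ τ_X ✓.
Found U = {L} with f^{-1}(U) = {47, 48} not in τ_X. Therefore f is NOT continuous.


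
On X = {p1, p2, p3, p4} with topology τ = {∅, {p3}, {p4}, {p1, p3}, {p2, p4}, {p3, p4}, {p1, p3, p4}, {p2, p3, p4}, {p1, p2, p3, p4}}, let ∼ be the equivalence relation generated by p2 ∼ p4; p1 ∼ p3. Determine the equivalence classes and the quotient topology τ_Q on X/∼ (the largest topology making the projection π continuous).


X/∼ = {[p1=p3], [p2=p4]}; |τ_Q| = 4.

Equivalence classes: [p1=p3], [p2=p4].
Quotient map π: X → X/∼ sends p1 ↦ [p1=p3], p2 ↦ [p2=p4], p3 ↦ [p1=p3], p4 ↦ [p2=p4].
For each subset V ⊆ X/∼, compute π^{-1}(V) ⊆ X and check whether π^{-1}(V) ∈ τ. V is open in τ_Q iff π^{-1}(V) ∈ τ.
  V = {}: π^{-1}(V) = ∅ ∈ τ ✓.
  V = {[p1=p3]}: π^{-1}(V) = {p1, p3} ∈ τ ✓.
  V = {[p2=p4]}: π^{-1}(V) = {p2, p4} ∈ τ ✓.
  V = {[p1=p3], [p2=p4]}: π^{-1}(V) = {p1, p2, p3, p4} ∈ τ ✓.
Open sets in the quotient: τ_Q = {{}, {[p1=p3]}, {[p2=p4]}, {[p1=p3], [p2=p4]}} (4 elements).


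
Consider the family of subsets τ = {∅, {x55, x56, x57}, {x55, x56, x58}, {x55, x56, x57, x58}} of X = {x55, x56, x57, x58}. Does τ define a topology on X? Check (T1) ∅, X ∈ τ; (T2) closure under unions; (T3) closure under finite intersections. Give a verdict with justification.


τ is NOT a topology on X.

Axiom (T1): ∅ ∈ τ? Yes; X ∈ τ? Yes.
Axiom (T2/T3): check pairwise unions and intersections of members of τ.
Counterexample for (T3): {x55, x56, x57} ∩ {x55, x56, x58} = {x55, x56} ∉ τ. Therefore τ is NOT a topology.


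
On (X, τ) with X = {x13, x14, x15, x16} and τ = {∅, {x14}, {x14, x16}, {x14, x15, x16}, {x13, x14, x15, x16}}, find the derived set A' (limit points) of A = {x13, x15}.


A' = {x13}

For each x ∈ X, list the open sets U ∈ τ with x ∈ U, then check whether U ∩ (A ∖ {x}) ≠ ∅ for every such U.
  x = x13: opens ∋ x are {x13, x14, x15, x16}; each meets A ∖ {x13}, so x IS a limit point.
  x = x14: open {x14} ∋ x has {x14} ∩ (A ∖ {x14}) = ∅, so x is NOT a limit point.
  x = x15: open {x14, x15, x16} ∋ x has {x14, x15, x16} ∩ (A ∖ {x15}) = ∅, so x is NOT a limit point.
  x = x16: open {x14, x16} ∋ x has {x14, x16} ∩ (A ∖ {x16}) = ∅, so x is NOT a limit point.
Collecting: A' = {x13}.


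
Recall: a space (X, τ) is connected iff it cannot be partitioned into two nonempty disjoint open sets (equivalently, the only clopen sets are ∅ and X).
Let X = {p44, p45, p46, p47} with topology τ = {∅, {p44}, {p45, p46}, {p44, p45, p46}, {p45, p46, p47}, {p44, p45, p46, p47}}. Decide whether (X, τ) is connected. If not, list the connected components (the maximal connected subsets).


(X, τ) is disconnected; components = [{p44}, {p45, p46, p47}].

Find clopen sets (U ∈ τ with X ∖ U ∈ τ):
  U = ∅, X ∖ U = {p44, p45, p46, p47} — both open, so U is clopen.
  U = {p44}, X ∖ U = {p45, p46, p47} — both open, so U is clopen.
  U = {p45, p46, p47}, X ∖ U = {p44} — both open, so U is clopen.
  U = {p44, p45, p46, p47}, X ∖ U = ∅ — both open, so U is clopen.
Nontrivial clopen(s) exist: e.g. {p44}. So (X, τ) is disconnected.
Compute connected components by grouping points that agree on all clopens:
  component: {p44}
  component: {p45, p46, p47}


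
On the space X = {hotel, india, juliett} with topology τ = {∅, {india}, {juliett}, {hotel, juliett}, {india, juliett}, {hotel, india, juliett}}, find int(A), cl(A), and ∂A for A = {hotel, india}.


int(A) = {india}, cl(A) = {hotel, india}, ∂A = {hotel}.

Closed sets in (X, τ) are complements of opens:
  closed(X, τ) = {∅, {hotel}, {india}, {hotel, india}, {hotel, juliett}, {hotel, india, juliett}}.
int(A) = ⋃ {U ∈ τ : U ⊆ A}. Opens contained in A: ∅, {india}.
Taking the union of these: int(A) = {india}.
cl(A) = ⋂ {C closed : A ⊆ C}. Closed sets containing A: {hotel, india}, {hotel, india, juliett}.
Intersecting these: cl(A) = {hotel, india}.
∂A = cl(A) ∖ int(A) = {hotel, india} ∖ {india} = {hotel}.


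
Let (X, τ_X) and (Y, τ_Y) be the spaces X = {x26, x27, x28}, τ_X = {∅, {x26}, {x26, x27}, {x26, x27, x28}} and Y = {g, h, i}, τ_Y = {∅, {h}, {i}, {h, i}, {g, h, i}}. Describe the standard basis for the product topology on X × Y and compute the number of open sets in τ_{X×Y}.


Basis B = {∅ × ∅, {x26} × {h}, {x26} × {i}, {x26} × {h, i}, {x26, x27} × {h}, {x26, x27} × {i}, {x26} × {g, h, i}, {x26, x27, x28} × {h}, {x26, x27, x28} × {i}, {x26, x27} × {h, i}, {x26, x27} × {g, h, i}, {x26, x27, x28} × {h, i}, {x26, x27, x28} × {g, h, i}}; |τ_{X×Y}| = 30.

Enumerate products U × V with U ∈ τ_X, V ∈ τ_Y (deduplicated):
  ∅ × ∅ = {} (∅)
  {x26} × {h} = {(x26,h)}
  {x26} × {i} = {(x26,i)}
  {x26} × {h, i} = {(x26,h), (x26,i)}
  {x26, x27} × {h} = {(x26,h), (x27,h)}
  {x26, x27} × {i} = {(x26,i), (x27,i)}
  {x26} × {g, h, i} = {(x26,g), (x26,h), (x26,i)}
  {x26, x27, x28} × {h} = {(x26,h), (x27,h), (x28,h)}
  {x26, x27, x28} × {i} = {(x26,i), (x27,i), (x28,i)}
  {x26, x27} × {h, i} = {(x26,h), (x26,i), (x27,h), (x27,i)}
  {x26, x27} × {g, h, i} = {(x26,g), (x26,h), (x26,i), (x27,g), (x27,h), (x27,i)}
  {x26, x27, x28} × {h, i} = {(x26,h), (x26,i), (x27,h), (x27,i), (x28,h), (x28,i)}
  {x26, x27, x28} × {g, h, i} = {(x26,g), (x26,h), (x26,i), (x27,g), (x27,h), (x27,i), (x28,g), (x28,h), (x28,i)}
These 13 distinct sets form the basis B.
Close under arbitrary unions to get τ_{X×Y}; counting gives |τ_{X×Y}| = 30.


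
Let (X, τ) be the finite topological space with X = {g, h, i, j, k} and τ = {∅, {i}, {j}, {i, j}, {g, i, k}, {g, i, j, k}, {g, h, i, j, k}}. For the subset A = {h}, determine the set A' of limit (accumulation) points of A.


A' = ∅

For each x ∈ X, list the open sets U ∈ τ with x ∈ U, then check whether U ∩ (A ∖ {x}) ≠ ∅ for every such U.
  x = g: open {g, i, k} ∋ x has {g, i, k} ∩ (A ∖ {g}) = ∅, so x is NOT a limit point.
  x = h: open {g, h, i, j, k} ∋ x has {g, h, i, j, k} ∩ (A ∖ {h}) = ∅, so x is NOT a limit point.
  x = i: open {i} ∋ x has {i} ∩ (A ∖ {i}) = ∅, so x is NOT a limit point.
  x = j: open {j} ∋ x has {j} ∩ (A ∖ {j}) = ∅, so x is NOT a limit point.
  x = k: open {g, i, k} ∋ x has {g, i, k} ∩ (A ∖ {k}) = ∅, so x is NOT a limit point.
Collecting: A' = ∅.


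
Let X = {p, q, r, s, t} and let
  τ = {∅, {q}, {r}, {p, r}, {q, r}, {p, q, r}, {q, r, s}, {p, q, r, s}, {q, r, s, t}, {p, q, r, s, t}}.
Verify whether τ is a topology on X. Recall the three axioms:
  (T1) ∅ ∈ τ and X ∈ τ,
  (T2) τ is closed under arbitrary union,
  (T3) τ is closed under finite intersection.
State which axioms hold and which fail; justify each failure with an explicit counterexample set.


τ IS a topology on X.

Axiom (T1): ∅ ∈ τ? Yes; X ∈ τ? Yes.
Axiom (T2/T3): check pairwise unions and intersections of members of τ.
All pairwise intersections and unions checked — each lies in τ. Therefore τ satisfies (T1), (T2), (T3): it IS a topology on X.


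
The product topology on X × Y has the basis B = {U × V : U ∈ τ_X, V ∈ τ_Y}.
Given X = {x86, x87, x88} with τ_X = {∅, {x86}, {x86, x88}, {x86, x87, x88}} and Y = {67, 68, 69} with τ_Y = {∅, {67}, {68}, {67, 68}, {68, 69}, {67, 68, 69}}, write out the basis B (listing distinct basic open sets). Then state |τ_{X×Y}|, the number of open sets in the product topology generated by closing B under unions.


Basis B = {∅ × ∅, {x86} × {67}, {x86} × {68}, {x86} × {67, 68}, {x86, x88} × {67}, {x86} × {68, 69}, {x86, x88} × {68}, {x86} × {67, 68, 69}, {x86, x87, x88} × {67}, {x86, x87, x88} × {68}, {x86, x88} × {67, 68}, {x86, x88} × {68, 69}, {x86, x88} × {67, 68, 69}, {x86, x87, x88} × {67, 68}, {x86, x87, x88} × {68, 69}, {x86, x87, x88} × {67, 68, 69}}; |τ_{X×Y}| = 40.

Enumerate products U × V with U ∈ τ_X, V ∈ τ_Y (deduplicated):
  ∅ × ∅ = {} (∅)
  {x86} × {67} = {(x86,67)}
  {x86} × {68} = {(x86,68)}
  {x86} × {67, 68} = {(x86,67), (x86,68)}
  {x86, x88} × {67} = {(x86,67), (x88,67)}
  {x86} × {68, 69} = {(x86,68), (x86,69)}
  {x86, x88} × {68} = {(x86,68), (x88,68)}
  {x86} × {67, 68, 69} = {(x86,67), (x86,68), (x86,69)}
  {x86, x87, x88} × {67} = {(x86,67), (x87,67), (x88,67)}
  {x86, x87, x88} × {68} = {(x86,68), (x87,68), (x88,68)}
  {x86, x88} × {67, 68} = {(x86,67), (x86,68), (x88,67), (x88,68)}
  {x86, x88} × {68, 69} = {(x86,68), (x86,69), (x88,68), (x88,69)}
  {x86, x88} × {67, 68, 69} = {(x86,67), (x86,68), (x86,69), (x88,67), (x88,68), (x88,69)}
  {x86, x87, x88} × {67, 68} = {(x86,67), (x86,68), (x87,67), (x87,68), (x88,67), (x88,68)}
  {x86, x87, x88} × {68, 69} = {(x86,68), (x86,69), (x87,68), (x87,69), (x88,68), (x88,69)}
  {x86, x87, x88} × {67, 68, 69} = {(x86,67), (x86,68), (x86,69), (x87,67), (x87,68), (x87,69), (x88,67), (x88,68), (x88,69)}
These 16 distinct sets form the basis B.
Close under arbitrary unions to get τ_{X×Y}; counting gives |τ_{X×Y}| = 40.


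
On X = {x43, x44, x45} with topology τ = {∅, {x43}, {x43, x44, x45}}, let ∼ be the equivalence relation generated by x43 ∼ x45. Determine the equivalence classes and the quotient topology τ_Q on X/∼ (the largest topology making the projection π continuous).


X/∼ = {[x43=x45], [x44]}; |τ_Q| = 2.

Equivalence classes: [x43=x45], [x44].
Quotient map π: X → X/∼ sends x43 ↦ [x43=x45], x44 ↦ [x44], x45 ↦ [x43=x45].
For each subset V ⊆ X/∼, compute π^{-1}(V) ⊆ X and check whether π^{-1}(V) ∈ τ. V is open in τ_Q iff π^{-1}(V) ∈ τ.
  V = {}: π^{-1}(V) = ∅ ∈ τ ✓.
  V = {[x43=x45]}: π^{-1}(V) = {x43, x45} ∉ τ ✗.
  V = {[x44]}: π^{-1}(V) = {x44} ∉ τ ✗.
  V = {[x43=x45], [x44]}: π^{-1}(V) = {x43, x44, x45} ∈ τ ✓.
Open sets in the quotient: τ_Q = {{}, {[x43=x45], [x44]}} (2 elements).


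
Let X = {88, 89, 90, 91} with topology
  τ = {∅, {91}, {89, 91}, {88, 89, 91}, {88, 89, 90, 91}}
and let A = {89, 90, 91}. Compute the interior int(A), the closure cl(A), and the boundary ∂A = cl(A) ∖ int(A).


int(A) = {89, 91}, cl(A) = {88, 89, 90, 91}, ∂A = {88, 90}.

Closed sets in (X, τ) are complements of opens:
  closed(X, τ) = {∅, {90}, {88, 90}, {88, 89, 90}, {88, 89, 90, 91}}.
int(A) = ⋃ {U ∈ τ : U ⊆ A}. Opens contained in A: ∅, {91}, {89, 91}.
Taking the union of these: int(A) = {89, 91}.
cl(A) = ⋂ {C closed : A ⊆ C}. Closed sets containing A: {88, 89, 90, 91}.
Intersecting these: cl(A) = {88, 89, 90, 91}.
∂A = cl(A) ∖ int(A) = {88, 89, 90, 91} ∖ {89, 91} = {88, 90}.


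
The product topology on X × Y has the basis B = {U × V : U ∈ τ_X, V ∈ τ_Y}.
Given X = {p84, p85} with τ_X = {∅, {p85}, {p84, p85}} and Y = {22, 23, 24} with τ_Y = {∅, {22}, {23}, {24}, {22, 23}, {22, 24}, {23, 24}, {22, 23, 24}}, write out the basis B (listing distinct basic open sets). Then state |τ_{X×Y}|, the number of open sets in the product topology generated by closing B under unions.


Basis B = {∅ × ∅, {p85} × {22}, {p85} × {23}, {p85} × {24}, {p84, p85} × {22}, {p84, p85} × {23}, {p84, p85} × {24}, {p85} × {22, 23}, {p85} × {22, 24}, {p85} × {23, 24}, {p85} × {22, 23, 24}, {p84, p85} × {22, 23}, {p84, p85} × {22, 24}, {p84, p85} × {23, 24}, {p84, p85} × {22, 23, 24}}; |τ_{X×Y}| = 27.

Enumerate products U × V with U ∈ τ_X, V ∈ τ_Y (deduplicated):
  ∅ × ∅ = {} (∅)
  {p85} × {22} = {(p85,22)}
  {p85} × {23} = {(p85,23)}
  {p85} × {24} = {(p85,24)}
  {p84, p85} × {22} = {(p84,22), (p85,22)}
  {p84, p85} × {23} = {(p84,23), (p85,23)}
  {p84, p85} × {24} = {(p84,24), (p85,24)}
  {p85} × {22, 23} = {(p85,22), (p85,23)}
  {p85} × {22, 24} = {(p85,22), (p85,24)}
  {p85} × {23, 24} = {(p85,23), (p85,24)}
  {p85} × {22, 23, 24} = {(p85,22), (p85,23), (p85,24)}
  {p84, p85} × {22, 23} = {(p84,22), (p84,23), (p85,22), (p85,23)}
  {p84, p85} × {22, 24} = {(p84,22), (p84,24), (p85,22), (p85,24)}
  {p84, p85} × {23, 24} = {(p84,23), (p84,24), (p85,23), (p85,24)}
  {p84, p85} × {22, 23, 24} = {(p84,22), (p84,23), (p84,24), (p85,22), (p85,23), (p85,24)}
These 15 distinct sets form the basis B.
Close under arbitrary unions to get τ_{X×Y}; counting gives |τ_{X×Y}| = 27.


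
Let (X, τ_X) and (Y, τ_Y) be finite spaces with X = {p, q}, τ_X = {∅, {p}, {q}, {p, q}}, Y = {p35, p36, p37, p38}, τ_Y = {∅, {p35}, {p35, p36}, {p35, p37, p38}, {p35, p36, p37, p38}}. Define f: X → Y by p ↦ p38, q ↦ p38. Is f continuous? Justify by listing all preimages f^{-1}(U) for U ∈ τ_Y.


f IS continuous.

Compute f^{-1}(U) for each U ∈ τ_Y:
  U = ∅: f^{-1}(U) = ∅ ∈ τ_X ✓.
  U = {p35}: f^{-1}(U) = ∅ ∈ τ_X ✓.
  U = {p35, p36}: f^{-1}(U) = ∅ ∈ τ_X ✓.
  U = {p35, p37, p38}: f^{-1}(U) = {p, q} ∈ τ_X ✓.
  U = {p35, p36, p37, p38}: f^{-1}(U) = {p, q} ∈ τ_X ✓.
Every preimage lies in τ_X, so f IS continuous.


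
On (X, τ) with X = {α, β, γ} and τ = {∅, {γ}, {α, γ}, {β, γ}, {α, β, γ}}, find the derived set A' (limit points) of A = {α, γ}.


A' = {α, β}

For each x ∈ X, list the open sets U ∈ τ with x ∈ U, then check whether U ∩ (A ∖ {x}) ≠ ∅ for every such U.
  x = α: opens ∋ x are {α, γ}, {α, β, γ}; each meets A ∖ {α}, so x IS a limit point.
  x = β: opens ∋ x are {β, γ}, {α, β, γ}; each meets A ∖ {β}, so x IS a limit point.
  x = γ: open {γ} ∋ x has {γ} ∩ (A ∖ {γ}) = ∅, so x is NOT a limit point.
Collecting: A' = {α, β}.


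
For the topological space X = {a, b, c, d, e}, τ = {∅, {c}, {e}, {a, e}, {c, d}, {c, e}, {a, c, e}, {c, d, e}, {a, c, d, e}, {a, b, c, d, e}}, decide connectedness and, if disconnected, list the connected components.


(X, τ) is connected.

Find clopen sets (U ∈ τ with X ∖ U ∈ τ):
  U = ∅, X ∖ U = {a, b, c, d, e} — both open, so U is clopen.
  U = {a, b, c, d, e}, X ∖ U = ∅ — both open, so U is clopen.
Only trivial clopens (∅ and X) exist, so (X, τ) is connected.
Compute connected components by grouping points that agree on all clopens:
  component: {a, b, c, d, e}


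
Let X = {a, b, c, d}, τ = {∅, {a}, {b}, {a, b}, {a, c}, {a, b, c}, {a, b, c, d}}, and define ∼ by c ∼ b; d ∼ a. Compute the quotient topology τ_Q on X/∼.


X/∼ = {[a=d], [b=c]}; |τ_Q| = 2.

Equivalence classes: [a=d], [b=c].
Quotient map π: X → X/∼ sends a ↦ [a=d], b ↦ [b=c], c ↦ [b=c], d ↦ [a=d].
For each subset V ⊆ X/∼, compute π^{-1}(V) ⊆ X and check whether π^{-1}(V) ∈ τ. V is open in τ_Q iff π^{-1}(V) ∈ τ.
  V = {}: π^{-1}(V) = ∅ ∈ τ ✓.
  V = {[a=d]}: π^{-1}(V) = {a, d} ∉ τ ✗.
  V = {[b=c]}: π^{-1}(V) = {b, c} ∉ τ ✗.
  V = {[a=d], [b=c]}: π^{-1}(V) = {a, b, c, d} ∈ τ ✓.
Open sets in the quotient: τ_Q = {{}, {[a=d], [b=c]}} (2 elements).


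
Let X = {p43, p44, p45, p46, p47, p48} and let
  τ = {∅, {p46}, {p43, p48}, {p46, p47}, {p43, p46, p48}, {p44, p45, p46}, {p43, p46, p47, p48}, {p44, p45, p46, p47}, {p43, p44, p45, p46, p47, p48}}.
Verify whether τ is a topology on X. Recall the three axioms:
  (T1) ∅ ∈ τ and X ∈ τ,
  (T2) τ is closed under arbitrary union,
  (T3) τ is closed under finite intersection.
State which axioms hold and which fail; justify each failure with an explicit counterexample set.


τ is NOT a topology on X.

Axiom (T1): ∅ ∈ τ? Yes; X ∈ τ? Yes.
Axiom (T2/T3): check pairwise unions and intersections of members of τ.
Counterexample for (T2): {p43, p48} ∪ {p44, p45, p46} = {p43, p44, p45, p46, p48} ∉ τ. Therefore τ is NOT a topology.


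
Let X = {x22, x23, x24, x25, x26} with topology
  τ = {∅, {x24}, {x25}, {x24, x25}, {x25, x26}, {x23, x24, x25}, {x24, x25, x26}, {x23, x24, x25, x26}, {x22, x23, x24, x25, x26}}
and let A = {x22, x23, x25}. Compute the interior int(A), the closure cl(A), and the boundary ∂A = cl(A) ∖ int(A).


int(A) = {x25}, cl(A) = {x22, x23, x25, x26}, ∂A = {x22, x23, x26}.

Closed sets in (X, τ) are complements of opens:
  closed(X, τ) = {∅, {x22}, {x22, x23}, {x22, x26}, {x22, x23, x24}, {x22, x23, x26}, {x22, x23, x24, x26}, {x22, x23, x25, x26}, {x22, x23, x24, x25, x26}}.
int(A) = ⋃ {U ∈ τ : U ⊆ A}. Opens contained in A: ∅, {x25}.
Taking the union of these: int(A) = {x25}.
cl(A) = ⋂ {C closed : A ⊆ C}. Closed sets containing A: {x22, x23, x25, x26}, {x22, x23, x24, x25, x26}.
Intersecting these: cl(A) = {x22, x23, x25, x26}.
∂A = cl(A) ∖ int(A) = {x22, x23, x25, x26} ∖ {x25} = {x22, x23, x26}.


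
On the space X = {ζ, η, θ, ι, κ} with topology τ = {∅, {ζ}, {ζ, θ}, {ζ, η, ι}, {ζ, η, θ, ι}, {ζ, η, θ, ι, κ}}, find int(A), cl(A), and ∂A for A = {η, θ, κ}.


int(A) = ∅, cl(A) = {η, θ, ι, κ}, ∂A = {η, θ, ι, κ}.

Closed sets in (X, τ) are complements of opens:
  closed(X, τ) = {∅, {κ}, {θ, κ}, {η, ι, κ}, {η, θ, ι, κ}, {ζ, η, θ, ι, κ}}.
int(A) = ⋃ {U ∈ τ : U ⊆ A}. Opens contained in A: ∅.
Taking the union of these: int(A) = ∅.
cl(A) = ⋂ {C closed : A ⊆ C}. Closed sets containing A: {η, θ, ι, κ}, {ζ, η, θ, ι, κ}.
Intersecting these: cl(A) = {η, θ, ι, κ}.
∂A = cl(A) ∖ int(A) = {η, θ, ι, κ} ∖ ∅ = {η, θ, ι, κ}.


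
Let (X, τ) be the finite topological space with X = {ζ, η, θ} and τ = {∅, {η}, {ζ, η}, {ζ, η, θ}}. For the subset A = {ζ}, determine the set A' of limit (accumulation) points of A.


A' = {θ}

For each x ∈ X, list the open sets U ∈ τ with x ∈ U, then check whether U ∩ (A ∖ {x}) ≠ ∅ for every such U.
  x = ζ: open {ζ, η} ∋ x has {ζ, η} ∩ (A ∖ {ζ}) = ∅, so x is NOT a limit point.
  x = η: open {η} ∋ x has {η} ∩ (A ∖ {η}) = ∅, so x is NOT a limit point.
  x = θ: opens ∋ x are {ζ, η, θ}; each meets A ∖ {θ}, so x IS a limit point.
Collecting: A' = {θ}.


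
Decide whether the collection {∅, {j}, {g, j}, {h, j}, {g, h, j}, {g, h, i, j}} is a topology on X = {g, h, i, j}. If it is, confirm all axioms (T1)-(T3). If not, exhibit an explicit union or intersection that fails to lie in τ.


τ IS a topology on X.

Axiom (T1): ∅ ∈ τ? Yes; X ∈ τ? Yes.
Axiom (T2/T3): check pairwise unions and intersections of members of τ.
All pairwise intersections and unions checked — each lies in τ. Therefore τ satisfies (T1), (T2), (T3): it IS a topology on X.


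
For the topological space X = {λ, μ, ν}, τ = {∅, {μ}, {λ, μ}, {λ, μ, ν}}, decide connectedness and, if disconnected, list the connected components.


(X, τ) is connected.

Find clopen sets (U ∈ τ with X ∖ U ∈ τ):
  U = ∅, X ∖ U = {λ, μ, ν} — both open, so U is clopen.
  U = {λ, μ, ν}, X ∖ U = ∅ — both open, so U is clopen.
Only trivial clopens (∅ and X) exist, so (X, τ) is connected.
Compute connected components by grouping points that agree on all clopens:
  component: {λ, μ, ν}


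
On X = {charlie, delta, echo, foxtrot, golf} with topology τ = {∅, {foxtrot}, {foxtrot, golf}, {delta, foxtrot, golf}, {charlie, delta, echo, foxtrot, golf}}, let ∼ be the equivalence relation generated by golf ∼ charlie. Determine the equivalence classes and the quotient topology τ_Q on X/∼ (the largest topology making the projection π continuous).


X/∼ = {[charlie=golf], [delta], [echo], [foxtrot]}; |τ_Q| = 3.

Equivalence classes: [charlie=golf], [delta], [echo], [foxtrot].
Quotient map π: X → X/∼ sends charlie ↦ [charlie=golf], delta ↦ [delta], echo ↦ [echo], foxtrot ↦ [foxtrot], golf ↦ [charlie=golf].
For each subset V ⊆ X/∼, compute π^{-1}(V) ⊆ X and check whether π^{-1}(V) ∈ τ. V is open in τ_Q iff π^{-1}(V) ∈ τ.
  V = {}: π^{-1}(V) = ∅ ∈ τ ✓.
  V = {[charlie=golf]}: π^{-1}(V) = {charlie, golf} ∉ τ ✗.
  V = {[delta]}: π^{-1}(V) = {delta} ∉ τ ✗.
  V = {[charlie=golf], [delta]}: π^{-1}(V) = {charlie, delta, golf} ∉ τ ✗.
  V = {[echo]}: π^{-1}(V) = {echo} ∉ τ ✗.
  V = {[charlie=golf], [echo]}: π^{-1}(V) = {charlie, echo, golf} ∉ τ ✗.
  V = {[delta], [echo]}: π^{-1}(V) = {delta, echo} ∉ τ ✗.
  V = {[charlie=golf], [delta], [echo]}: π^{-1}(V) = {charlie, delta, echo, golf} ∉ τ ✗.
  V = {[foxtrot]}: π^{-1}(V) = {foxtrot} ∈ τ ✓.
  V = {[charlie=golf], [foxtrot]}: π^{-1}(V) = {charlie, foxtrot, golf} ∉ τ ✗.
  V = {[delta], [foxtrot]}: π^{-1}(V) = {delta, foxtrot} ∉ τ ✗.
  V = {[charlie=golf], [delta], [foxtrot]}: π^{-1}(V) = {charlie, delta, foxtrot, golf} ∉ τ ✗.
  V = {[echo], [foxtrot]}: π^{-1}(V) = {echo, foxtrot} ∉ τ ✗.
  V = {[charlie=golf], [echo], [foxtrot]}: π^{-1}(V) = {charlie, echo, foxtrot, golf} ∉ τ ✗.
  V = {[delta], [echo], [foxtrot]}: π^{-1}(V) = {delta, echo, foxtrot} ∉ τ ✗.
  V = {[charlie=golf], [delta], [echo], [foxtrot]}: π^{-1}(V) = {charlie, delta, echo, foxtrot, golf} ∈ τ ✓.
Open sets in the quotient: τ_Q = {{}, {[foxtrot]}, {[charlie=golf], [delta], [echo], [foxtrot]}} (3 elements).


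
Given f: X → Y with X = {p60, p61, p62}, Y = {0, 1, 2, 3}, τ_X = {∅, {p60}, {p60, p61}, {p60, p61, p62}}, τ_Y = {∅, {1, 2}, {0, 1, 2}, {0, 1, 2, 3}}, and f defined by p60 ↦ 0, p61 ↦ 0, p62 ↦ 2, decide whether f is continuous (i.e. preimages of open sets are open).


f is NOT continuous.

Compute f^{-1}(U) for each U ∈ τ_Y:
  U = ∅: f^{-1}(U) = ∅ ∈ τ_X ✓.
  U = {1, 2}: f^{-1}(U) = {p62} ∉ τ_X ✗.
  U = {0, 1, 2}: f^{-1}(U) = {p60, p61, p62} ∈ τ_X ✓.
  U = {0, 1, 2, 3}: f^{-1}(U) = {p60, p61, p62} ∈ τ_X ✓.
Found U = {1, 2} with f^{-1}(U) = {p62} not in τ_X. Therefore f is NOT continuous.


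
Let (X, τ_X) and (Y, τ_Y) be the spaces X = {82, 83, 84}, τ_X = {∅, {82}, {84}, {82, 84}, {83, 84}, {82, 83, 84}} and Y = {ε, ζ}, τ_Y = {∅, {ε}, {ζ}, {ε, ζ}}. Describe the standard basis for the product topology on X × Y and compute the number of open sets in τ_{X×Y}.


Basis B = {∅ × ∅, {82} × {ε}, {82} × {ζ}, {84} × {ε}, {84} × {ζ}, {82} × {ε, ζ}, {82, 84} × {ε}, {82, 84} × {ζ}, {83, 84} × {ε}, {83, 84} × {ζ}, {84} × {ε, ζ}, {82, 83, 84} × {ε}, {82, 83, 84} × {ζ}, {82, 84} × {ε, ζ}, {83, 84} × {ε, ζ}, {82, 83, 84} × {ε, ζ}}; |τ_{X×Y}| = 36.

Enumerate products U × V with U ∈ τ_X, V ∈ τ_Y (deduplicated):
  ∅ × ∅ = {} (∅)
  {82} × {ε} = {(82,ε)}
  {82} × {ζ} = {(82,ζ)}
  {84} × {ε} = {(84,ε)}
  {84} × {ζ} = {(84,ζ)}
  {82} × {ε, ζ} = {(82,ε), (82,ζ)}
  {82, 84} × {ε} = {(82,ε), (84,ε)}
  {82, 84} × {ζ} = {(82,ζ), (84,ζ)}
  {83, 84} × {ε} = {(83,ε), (84,ε)}
  {83, 84} × {ζ} = {(83,ζ), (84,ζ)}
  {84} × {ε, ζ} = {(84,ε), (84,ζ)}
  {82, 83, 84} × {ε} = {(82,ε), (83,ε), (84,ε)}
  {82, 83, 84} × {ζ} = {(82,ζ), (83,ζ), (84,ζ)}
  {82, 84} × {ε, ζ} = {(82,ε), (82,ζ), (84,ε), (84,ζ)}
  {83, 84} × {ε, ζ} = {(83,ε), (83,ζ), (84,ε), (84,ζ)}
  {82, 83, 84} × {ε, ζ} = {(82,ε), (82,ζ), (83,ε), (83,ζ), (84,ε), (84,ζ)}
These 16 distinct sets form the basis B.
Close under arbitrary unions to get τ_{X×Y}; counting gives |τ_{X×Y}| = 36.


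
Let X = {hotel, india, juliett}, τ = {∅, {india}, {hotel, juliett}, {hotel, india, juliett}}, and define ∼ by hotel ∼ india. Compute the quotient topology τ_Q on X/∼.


X/∼ = {[hotel=india], [juliett]}; |τ_Q| = 2.

Equivalence classes: [hotel=india], [juliett].
Quotient map π: X → X/∼ sends hotel ↦ [hotel=india], india ↦ [hotel=india], juliett ↦ [juliett].
For each subset V ⊆ X/∼, compute π^{-1}(V) ⊆ X and check whether π^{-1}(V) ∈ τ. V is open in τ_Q iff π^{-1}(V) ∈ τ.
  V = {}: π^{-1}(V) = ∅ ∈ τ ✓.
  V = {[hotel=india]}: π^{-1}(V) = {hotel, india} ∉ τ ✗.
  V = {[juliett]}: π^{-1}(V) = {juliett} ∉ τ ✗.
  V = {[hotel=india], [juliett]}: π^{-1}(V) = {hotel, india, juliett} ∈ τ ✓.
Open sets in the quotient: τ_Q = {{}, {[hotel=india], [juliett]}} (2 elements).


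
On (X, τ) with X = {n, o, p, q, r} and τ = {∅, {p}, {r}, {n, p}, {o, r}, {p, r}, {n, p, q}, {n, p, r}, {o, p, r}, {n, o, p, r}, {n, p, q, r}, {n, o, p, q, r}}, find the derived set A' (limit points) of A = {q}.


A' = ∅

For each x ∈ X, list the open sets U ∈ τ with x ∈ U, then check whether U ∩ (A ∖ {x}) ≠ ∅ for every such U.
  x = n: open {n, p} ∋ x has {n, p} ∩ (A ∖ {n}) = ∅, so x is NOT a limit point.
  x = o: open {o, r} ∋ x has {o, r} ∩ (A ∖ {o}) = ∅, so x is NOT a limit point.
  x = p: open {p} ∋ x has {p} ∩ (A ∖ {p}) = ∅, so x is NOT a limit point.
  x = q: open {n, p, q} ∋ x has {n, p, q} ∩ (A ∖ {q}) = ∅, so x is NOT a limit point.
  x = r: open {r} ∋ x has {r} ∩ (A ∖ {r}) = ∅, so x is NOT a limit point.
Collecting: A' = ∅.


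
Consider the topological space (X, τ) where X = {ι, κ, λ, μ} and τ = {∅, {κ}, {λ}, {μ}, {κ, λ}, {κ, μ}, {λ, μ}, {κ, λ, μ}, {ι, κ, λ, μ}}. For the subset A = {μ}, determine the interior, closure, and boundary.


int(A) = {μ}, cl(A) = {ι, μ}, ∂A = {ι}.

Closed sets in (X, τ) are complements of opens:
  closed(X, τ) = {∅, {ι}, {ι, κ}, {ι, λ}, {ι, μ}, {ι, κ, λ}, {ι, κ, μ}, {ι, λ, μ}, {ι, κ, λ, μ}}.
int(A) = ⋃ {U ∈ τ : U ⊆ A}. Opens contained in A: ∅, {μ}.
Taking the union of these: int(A) = {μ}.
cl(A) = ⋂ {C closed : A ⊆ C}. Closed sets containing A: {ι, μ}, {ι, κ, μ}, {ι, λ, μ}, {ι, κ, λ, μ}.
Intersecting these: cl(A) = {ι, μ}.
∂A = cl(A) ∖ int(A) = {ι, μ} ∖ {μ} = {ι}.


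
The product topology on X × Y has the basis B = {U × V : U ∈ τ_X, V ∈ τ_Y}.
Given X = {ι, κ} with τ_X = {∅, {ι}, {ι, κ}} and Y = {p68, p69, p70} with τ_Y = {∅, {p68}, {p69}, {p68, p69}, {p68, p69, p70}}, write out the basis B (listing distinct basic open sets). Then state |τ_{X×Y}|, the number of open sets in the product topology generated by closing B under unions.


Basis B = {∅ × ∅, {ι} × {p68}, {ι} × {p69}, {ι} × {p68, p69}, {ι, κ} × {p68}, {ι, κ} × {p69}, {ι} × {p68, p69, p70}, {ι, κ} × {p68, p69}, {ι, κ} × {p68, p69, p70}}; |τ_{X×Y}| = 14.

Enumerate products U × V with U ∈ τ_X, V ∈ τ_Y (deduplicated):
  ∅ × ∅ = {} (∅)
  {ι} × {p68} = {(ι,p68)}
  {ι} × {p69} = {(ι,p69)}
  {ι} × {p68, p69} = {(ι,p68), (ι,p69)}
  {ι, κ} × {p68} = {(ι,p68), (κ,p68)}
  {ι, κ} × {p69} = {(ι,p69), (κ,p69)}
  {ι} × {p68, p69, p70} = {(ι,p68), (ι,p69), (ι,p70)}
  {ι, κ} × {p68, p69} = {(ι,p68), (ι,p69), (κ,p68), (κ,p69)}
  {ι, κ} × {p68, p69, p70} = {(ι,p68), (ι,p69), (ι,p70), (κ,p68), (κ,p69), (κ,p70)}
These 9 distinct sets form the basis B.
Close under arbitrary unions to get τ_{X×Y}; counting gives |τ_{X×Y}| = 14.
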